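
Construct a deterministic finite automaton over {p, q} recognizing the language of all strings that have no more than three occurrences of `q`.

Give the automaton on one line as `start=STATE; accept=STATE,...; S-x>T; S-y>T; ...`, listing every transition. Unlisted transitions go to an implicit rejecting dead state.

Count `q`s, saturating at 4: states A through D mean 0 through 3 `q`s seen; E means more than 3. Each `q` increments (capped at E); other symbols loop. Accept from {A, B, C, D}.
5 states suffice.
       p  q 
>* A   A  B 
 * B   B  C 
 * C   C  D 
 * D   D  E 
   E   E  E 
(> = start, * = accepting)

start=A; accept=A,B,C,D; A-p>A; A-q>B; B-p>B; B-q>C; C-p>C; C-q>D; D-p>D; D-q>E; E-p>E; E-q>E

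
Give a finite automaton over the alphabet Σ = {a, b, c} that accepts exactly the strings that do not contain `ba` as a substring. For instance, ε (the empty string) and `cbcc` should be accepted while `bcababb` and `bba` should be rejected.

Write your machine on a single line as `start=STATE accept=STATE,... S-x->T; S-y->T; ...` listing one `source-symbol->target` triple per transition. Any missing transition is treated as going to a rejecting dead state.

This is the complement of 'contains `ba`'. Use the same substring-matching states — s0 through s2 holding how much of `ba` has just been matched — but flip the accepting set: everything except the trap s2 accepts.
3 states suffice.
        a   b   c  
>* s0   s0  s1  s0 
 * s1   s2  s1  s0 
   s2   s2  s2  s2 
(> = start, * = accepting)

start=s0; accept=s0,s1; s0-a->s0; s0-b->s1; s0-c->s0; s1-a->s2; s1-b->s1; s1-c->s0; s2-a->s2; s2-b->s2; s2-c->s2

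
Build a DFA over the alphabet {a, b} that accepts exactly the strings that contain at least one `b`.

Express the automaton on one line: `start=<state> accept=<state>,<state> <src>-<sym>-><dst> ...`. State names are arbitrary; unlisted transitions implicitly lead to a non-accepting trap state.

Count `b`s, saturating at 2: state S0 means no `b` yet, S1 means one `b` seen, S2 means more than one. Each `b` increments (capped at S2); other symbols loop. Accept from {S1, S2}.
3 states suffice.
        a   b  
>  S0   S0  S1 
 * S1   S1  S2 
 * S2   S2  S2 
(> = start, * = accepting)

start=S0 accept=S1,S2 S0-a->S0 S0-b->S1 S1-a->S1 S1-b->S2 S2-a->S2 S2-b->S2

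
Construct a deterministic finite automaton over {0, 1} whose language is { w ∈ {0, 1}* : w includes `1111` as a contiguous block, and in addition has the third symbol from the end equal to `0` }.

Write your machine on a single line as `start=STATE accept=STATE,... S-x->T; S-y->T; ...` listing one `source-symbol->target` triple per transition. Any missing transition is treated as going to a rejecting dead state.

Handle the two conditions separately and then intersect. One (5 states) tracks whether and how much of `1111` has been seen; the other (15 states) tracks the last 3 symbols read. Each combined state is a pair, one component from each; accept when both components accept.
With 23 states:
          0    1  
>  q0     q1   q2 
   q1     q3   q4 
   q2     q5   q6 
   q3     q7   q8 
   q4     q9  q10 
   q5    q11  q12 
   q6    q13  q14 
   q7     q7   q8 
   q8     q9  q10 
   q9    q11  q12 
   q10   q13  q14 
   q11    q7   q8 
   q12    q9  q10 
   q13   q11  q12 
   q14   q13  q15 
   q15   q16  q15 
   q16   q17  q18 
   q17   q19  q20 
   q18   q21  q22 
 * q19   q19  q20 
 * q20   q21  q22 
 * q21   q17  q18 
 * q22   q16  q15 
(> = start, * = accepting)

start=q0; accept=q19,q20,q21,q22; q0-0->q1; q0-1->q2; q1-0->q3; q1-1->q4; q2-0->q5; q2-1->q6; q3-0->q7; q3-1->q8; q4-0->q9; q4-1->q10; q5-0->q11; q5-1->q12; q6-0->q13; q6-1->q14; q7-0->q7; q7-1->q8; q8-0->q9; q8-1->q10; q9-0->q11; q9-1->q12; q10-0->q13; q10-1->q14; q11-0->q7; q11-1->q8; q12-0->q9; q12-1->q10; q13-0->q11; q13-1->q12; q14-0->q13; q14-1->q15; q15-0->q16; q15-1->q15; q16-0->q17; q16-1->q18; q17-0->q19; q17-1->q20; q18-0->q21; q18-1->q22; q19-0->q19; q19-1->q20; q20-0->q21; q20-1->q22; q21-0->q17; q21-1->q18; q22-0->q16; q22-1->q15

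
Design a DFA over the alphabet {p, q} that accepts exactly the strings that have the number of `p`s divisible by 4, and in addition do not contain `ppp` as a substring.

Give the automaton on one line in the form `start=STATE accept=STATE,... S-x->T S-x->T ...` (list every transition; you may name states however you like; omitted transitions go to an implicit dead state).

start=s0 accept=s0,s11,s14 s0-p->s1 s0-q->s0 s1-p->s2 s1-q->s3 s2-p->s4 s2-q->s5 s3-p->s6 s3-q->s3 s4-p->s7 s4-q->s4 s5-p->s8 s5-q->s5 s6-p->s9 s6-q->s5 s7-p->s10 s7-q->s7 s8-p->s11 s8-q->s12 s9-p->s7 s9-q->s12 s10-p->s13 s10-q->s10 s11-p->s10 s11-q->s0 s12-p->s14 s12-q->s12 s13-p->s4 s13-q->s13 s14-p->s15 s14-q->s0 s15-p->s13 s15-q->s3

Handle the two conditions separately and then intersect. The first has 4 states tracking the count of `p`s modulo 4; the second has 4 states tracking partial matches of the forbidden pattern `ppp`. A product state is a pair (one from each), accepting exactly when both do.
With 16 states:
          p    q  
>* s0     s1   s0 
   s1     s2   s3 
   s2     s4   s5 
   s3     s6   s3 
   s4     s7   s4 
   s5     s8   s5 
   s6     s9   s5 
   s7    s10   s7 
   s8    s11  s12 
   s9     s7  s12 
   s10   s13  s10 
 * s11   s10   s0 
   s12   s14  s12 
   s13    s4  s13 
 * s14   s15   s0 
   s15   s13   s3 
(> = start, * = accepting)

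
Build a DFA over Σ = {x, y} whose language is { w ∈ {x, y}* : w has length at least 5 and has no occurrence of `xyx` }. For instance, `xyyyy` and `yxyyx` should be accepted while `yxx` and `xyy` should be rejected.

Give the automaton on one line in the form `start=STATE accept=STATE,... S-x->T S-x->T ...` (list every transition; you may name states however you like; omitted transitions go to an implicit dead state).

start=q0 accept=q13,q14,q15 q0-x->q1 q0-y->q2 q1-x->q3 q1-y->q4 q2-x->q3 q2-y->q5 q3-x->q6 q3-y->q7 q4-x->q8 q4-y->q9 q5-x->q6 q5-y->q9 q6-x->q10 q6-y->q11 q7-x->q8 q7-y->q12 q8-x->q8 q8-y->q8 q9-x->q10 q9-y->q12 q10-x->q13 q10-y->q14 q11-x->q8 q11-y->q15 q12-x->q13 q12-y->q15 q13-x->q13 q13-y->q14 q14-x->q8 q14-y->q15 q15-x->q13 q15-y->q15

Build one automaton per condition and run them in lockstep. The first has 7 states tracking the input length, saturating at 6; the second has 4 states tracking partial matches of the forbidden pattern `xyx`. A product state is a pair (one from each), accepting exactly when both do. Equivalent product states are then merged.
With 16 states:
          x    y  
>  q0     q1   q2 
   q1     q3   q4 
   q2     q3   q5 
   q3     q6   q7 
   q4     q8   q9 
   q5     q6   q9 
   q6    q10  q11 
   q7     q8  q12 
   q8     q8   q8 
   q9    q10  q12 
   q10   q13  q14 
   q11    q8  q15 
   q12   q13  q15 
 * q13   q13  q14 
 * q14    q8  q15 
 * q15   q13  q15 
(> = start, * = accepting)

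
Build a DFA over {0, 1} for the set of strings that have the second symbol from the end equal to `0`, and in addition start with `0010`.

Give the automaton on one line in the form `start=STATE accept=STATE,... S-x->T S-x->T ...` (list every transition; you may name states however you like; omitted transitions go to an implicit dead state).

Handle the two conditions separately and then intersect. One (7 states) tracks the last 2 symbols read; the other (6 states) tracks whether the input so far still matches the prefix `0010`. Each combined state is a pair, one component from each; accept when both components accept. After merging equivalent states the machine shrinks.
       0  1 
>  A   B  C 
   B   D  C 
   C   C  C 
   D   C  E 
   E   F  C 
   F   G  H 
 * G   G  H 
 * H   F  I 
   I   F  I 
(> = start, * = accepting)

start=A accept=G,H A-0->B A-1->C B-0->D B-1->C C-0->C C-1->C D-0->C D-1->E E-0->F E-1->C F-0->G F-1->H G-0->G G-1->H H-0->F H-1->I I-0->F I-1->I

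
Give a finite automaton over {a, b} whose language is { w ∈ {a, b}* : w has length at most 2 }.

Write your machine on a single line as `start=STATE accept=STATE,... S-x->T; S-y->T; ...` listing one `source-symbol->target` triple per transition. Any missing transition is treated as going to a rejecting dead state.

start=s0; accept=s0,s1,s2; s0-a->s1; s0-b->s1; s1-a->s2; s1-b->s2; s2-a->s3; s2-b->s3; s3-a->s3; s3-b->s3

We only need to distinguish lengths 0, 1, …, 2, and '>2'. Chain s0 → s1 → s2 → s3 on every symbol, with s3 looping. Accepting states: {s0, s1, s2}.
        a   b  
>* s0   s1  s1 
 * s1   s2  s2 
 * s2   s3  s3 
   s3   s3  s3 
(> = start, * = accepting)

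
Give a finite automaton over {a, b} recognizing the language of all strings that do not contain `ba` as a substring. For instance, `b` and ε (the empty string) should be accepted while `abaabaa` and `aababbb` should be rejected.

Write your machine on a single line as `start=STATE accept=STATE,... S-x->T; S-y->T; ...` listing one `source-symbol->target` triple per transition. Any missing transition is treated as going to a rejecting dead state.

start=q0; accept=q0,q1; q0-a->q0; q0-b->q1; q1-a->q2; q1-b->q1; q2-a->q2; q2-b->q2

This is the complement of 'contains `ba`'. Use the same substring-matching states — q0 through q2 holding how much of `ba` has just been matched — but flip the accepting set: everything except the trap q2 accepts.
A 3-state machine:
        a   b  
>* q0   q0  q1 
 * q1   q2  q1 
   q2   q2  q2 
(> = start, * = accepting)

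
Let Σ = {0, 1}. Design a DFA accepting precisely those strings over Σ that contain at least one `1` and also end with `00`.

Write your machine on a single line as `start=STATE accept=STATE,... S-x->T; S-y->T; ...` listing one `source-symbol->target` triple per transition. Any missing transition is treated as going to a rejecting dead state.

Build one automaton per condition and run them in lockstep. One (3 states) tracks the count of `1`s, saturating at 2; the other (3 states) tracks how much of the suffix `00` has currently been matched. Each combined state is a pair, one component from each; accept when both components accept.
9 states suffice.
        0   1  
>  q0   q1  q2 
   q1   q3  q2 
   q2   q4  q5 
   q3   q3  q2 
   q4   q6  q5 
   q5   q7  q5 
 * q6   q6  q5 
   q7   q8  q5 
 * q8   q8  q5 
(> = start, * = accepting)

start=q0; accept=q6,q8; q0-0->q1; q0-1->q2; q1-0->q3; q1-1->q2; q2-0->q4; q2-1->q5; q3-0->q3; q3-1->q2; q4-0->q6; q4-1->q5; q5-0->q7; q5-1->q5; q6-0->q6; q6-1->q5; q7-0->q8; q7-1->q5; q8-0->q8; q8-1->q5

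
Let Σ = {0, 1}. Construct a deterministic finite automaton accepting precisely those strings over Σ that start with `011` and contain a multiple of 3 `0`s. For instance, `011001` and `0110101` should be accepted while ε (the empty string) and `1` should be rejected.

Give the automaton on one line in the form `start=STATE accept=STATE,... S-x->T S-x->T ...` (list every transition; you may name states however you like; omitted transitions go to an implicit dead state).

Handle the two conditions separately and then intersect. One (5 states) tracks whether the input so far still matches the prefix `011`; the other (3 states) tracks the count of `0`s modulo 3. Each combined state is a pair, one component from each; accept when both components accept.
A 9-state machine:
        0   1  
>  q0   q1  q2 
   q1   q3  q4 
   q2   q5  q2 
   q3   q2  q3 
   q4   q3  q6 
   q5   q3  q5 
   q6   q7  q6 
   q7   q8  q7 
 * q8   q6  q8 
(> = start, * = accepting)

start=q0 accept=q8 q0-0->q1 q0-1->q2 q1-0->q3 q1-1->q4 q2-0->q5 q2-1->q2 q3-0->q2 q3-1->q3 q4-0->q3 q4-1->q6 q5-0->q3 q5-1->q5 q6-0->q7 q6-1->q6 q7-0->q8 q7-1->q7 q8-0->q6 q8-1->q8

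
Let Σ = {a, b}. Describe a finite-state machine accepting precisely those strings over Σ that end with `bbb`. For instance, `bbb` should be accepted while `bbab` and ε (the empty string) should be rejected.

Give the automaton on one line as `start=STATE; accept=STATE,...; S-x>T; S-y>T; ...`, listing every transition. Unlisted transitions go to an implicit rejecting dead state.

start=s0; accept=s3; s0-a>s0; s0-b>s1; s1-a>s0; s1-b>s2; s2-a>s0; s2-b>s3; s3-a>s0; s3-b>s3

Remember how much of `bbb` the current input suffix matches. State s0 means no match yet; s1 means the last symbol is `b`; s2 means the last 2 symbols are `bb`; s3 means the last 3 symbols are `bbb`. Only s3 accepts. On a mismatch, fall back to the longest proper suffix that is still a prefix of `bbb`.
        a   b  
>  s0   s0  s1 
   s1   s0  s2 
   s2   s0  s3 
 * s3   s0  s3 
(> = start, * = accepting)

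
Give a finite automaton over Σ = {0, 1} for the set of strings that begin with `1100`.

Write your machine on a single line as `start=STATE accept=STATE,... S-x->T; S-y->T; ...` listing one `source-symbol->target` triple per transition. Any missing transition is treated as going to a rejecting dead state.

start=A; accept=E; A-0->F; A-1->B; B-0->F; B-1->C; C-0->D; C-1->F; D-0->E; D-1->F; E-0->E; E-1->E; F-0->F; F-1->F

Walk along `1100` while the input agrees: from A take `1` to B, and so on. Any deviation drops to the rejecting sink F. Once E is reached the prefix is confirmed and every continuation is accepted.
       0  1 
>  A   F  B 
   B   F  C 
   C   D  F 
   D   E  F 
 * E   E  E 
   F   F  F 
(> = start, * = accepting)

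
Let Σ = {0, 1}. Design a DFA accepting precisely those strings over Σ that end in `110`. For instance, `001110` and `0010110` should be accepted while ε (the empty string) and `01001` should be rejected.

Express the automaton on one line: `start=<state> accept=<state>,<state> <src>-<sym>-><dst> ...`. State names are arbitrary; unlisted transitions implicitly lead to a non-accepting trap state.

Let each state record the length of the longest suffix of the input read so far that is also a prefix of `110`. B means the last symbol is `1`; C means the last 2 symbols are `11`; D means the last 3 symbols are `110`. Accept only at D, where the string currently ends in `110`.
A 4-state machine:
       0  1 
>  A   A  B 
   B   A  C 
   C   D  C 
 * D   A  B 
(> = start, * = accepting)

start=A accept=D A-0->A A-1->B B-0->A B-1->C C-0->D C-1->C D-0->A D-1->B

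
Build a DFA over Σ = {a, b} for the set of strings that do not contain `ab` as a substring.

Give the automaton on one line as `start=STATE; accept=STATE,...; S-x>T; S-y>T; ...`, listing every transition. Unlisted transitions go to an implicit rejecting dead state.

Track partial matches of the forbidden pattern `ab`. State q2 is a dead state reached once `ab` has occurred; every other state accepts. q0 means no part of `ab` is currently matched.
3 states suffice.
        a   b  
>* q0   q1  q0 
 * q1   q1  q2 
   q2   q2  q2 
(> = start, * = accepting)

start=q0; accept=q0,q1; q0-a>q1; q0-b>q0; q1-a>q1; q1-b>q2; q2-a>q2; q2-b>q2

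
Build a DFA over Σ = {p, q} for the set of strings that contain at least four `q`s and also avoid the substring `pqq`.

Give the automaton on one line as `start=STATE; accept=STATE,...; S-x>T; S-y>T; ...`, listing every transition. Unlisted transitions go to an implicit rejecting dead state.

start=A; accept=M,N,O; A-p>B; A-q>C; B-p>B; B-q>D; C-p>E; C-q>F; D-p>E; D-q>G; E-p>E; E-q>H; F-p>I; F-q>J; G-p>G; G-q>G; H-p>I; H-q>G; I-p>I; I-q>K; J-p>L; J-q>M; K-p>L; K-q>G; L-p>L; L-q>N; M-p>O; M-q>M; N-p>O; N-q>G; O-p>O; O-q>N

Run two small machines in parallel and take their product. One (6 states) tracks the count of `q`s, saturating at 5; the other (4 states) tracks partial matches of the forbidden pattern `pqq`. Each combined state is a pair, one component from each; accept when both components accept. After merging equivalent states the machine shrinks.
With 15 states:
       p  q 
>  A   B  C 
   B   B  D 
   C   E  F 
   D   E  G 
   E   E  H 
   F   I  J 
   G   G  G 
   H   I  G 
   I   I  K 
   J   L  M 
   K   L  G 
   L   L  N 
 * M   O  M 
 * N   O  G 
 * O   O  N 
(> = start, * = accepting)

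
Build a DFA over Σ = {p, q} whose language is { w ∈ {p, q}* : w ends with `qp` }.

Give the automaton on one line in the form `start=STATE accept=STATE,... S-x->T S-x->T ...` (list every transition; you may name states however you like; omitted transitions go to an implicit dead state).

start=A accept=C A-p->A A-q->B B-p->C B-q->B C-p->A C-q->B

Let each state record the length of the longest suffix of the input read so far that is also a prefix of `qp`. B means the last symbol is `q`; C means the last 2 symbols are `qp`. Accept only at C, where the string currently ends in `qp`.
       p  q 
>  A   A  B 
   B   C  B 
 * C   A  B 
(> = start, * = accepting)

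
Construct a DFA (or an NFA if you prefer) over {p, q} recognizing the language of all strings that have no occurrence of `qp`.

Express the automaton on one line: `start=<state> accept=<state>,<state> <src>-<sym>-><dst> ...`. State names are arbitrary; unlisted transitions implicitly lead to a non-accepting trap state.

Track partial matches of the forbidden pattern `qp`. State s2 is a dead state reached once `qp` has occurred; every other state accepts. s0 means no part of `qp` is currently matched.
With 3 states:
        p   q  
>* s0   s0  s1 
 * s1   s2  s1 
   s2   s2  s2 
(> = start, * = accepting)

start=s0 accept=s0,s1 s0-p->s0 s0-q->s1 s1-p->s2 s1-q->s1 s2-p->s2 s2-q->s2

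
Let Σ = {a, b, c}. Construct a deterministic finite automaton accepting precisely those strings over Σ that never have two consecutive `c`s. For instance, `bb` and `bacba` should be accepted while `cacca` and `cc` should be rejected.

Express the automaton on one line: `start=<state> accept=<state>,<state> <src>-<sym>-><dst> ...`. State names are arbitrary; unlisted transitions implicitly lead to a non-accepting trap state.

start=S0 accept=S0,S1 S0-a->S0 S0-b->S0 S0-c->S1 S1-a->S0 S1-b->S0 S1-c->S2 S2-a->S2 S2-b->S2 S2-c->S2

This is the complement of 'contains `cc`'. Use the same substring-matching states — S0 through S2 holding how much of `cc` has just been matched — but flip the accepting set: everything except the trap S2 accepts.
With 3 states:
        a   b   c  
>* S0   S0  S0  S1 
 * S1   S0  S0  S2 
   S2   S2  S2  S2 
(> = start, * = accepting)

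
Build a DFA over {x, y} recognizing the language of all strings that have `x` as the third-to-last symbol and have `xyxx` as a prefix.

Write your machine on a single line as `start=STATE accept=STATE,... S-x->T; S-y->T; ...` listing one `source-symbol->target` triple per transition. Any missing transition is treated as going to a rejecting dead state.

start=A; accept=G,H,I,J; A-x->B; A-y->C; B-x->C; B-y->D; C-x->C; C-y->C; D-x->E; D-y->C; E-x->F; E-y->C; F-x->G; F-y->H; G-x->G; G-y->H; H-x->I; H-y->J; I-x->F; I-y->K; J-x->L; J-y->M; K-x->I; K-y->J; L-x->F; L-y->K; M-x->L; M-y->M

Build one automaton per condition and run them in lockstep. The first has 15 states tracking the last 3 symbols read; the second has 6 states tracking whether the input so far still matches the prefix `xyxx`. A product state is a pair (one from each), accepting exactly when both do. Minimizing collapses redundant product states.
13 states suffice.
       x  y 
>  A   B  C 
   B   C  D 
   C   C  C 
   D   E  C 
   E   F  C 
   F   G  H 
 * G   G  H 
 * H   I  J 
 * I   F  K 
 * J   L  M 
   K   I  J 
   L   F  K 
   M   L  M 
(> = start, * = accepting)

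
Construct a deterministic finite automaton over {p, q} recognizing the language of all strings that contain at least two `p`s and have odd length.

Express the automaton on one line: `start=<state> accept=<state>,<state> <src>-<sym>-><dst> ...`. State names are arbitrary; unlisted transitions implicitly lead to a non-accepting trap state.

start=A accept=F,G A-p->B A-q->C B-p->D B-q->E C-p->E C-q->A D-p->F D-q->G E-p->G E-q->B F-p->H F-q->H G-p->H G-q->D H-p->F H-q->F

Build one automaton per condition and run them in lockstep. One (4 states) tracks the count of `p`s, saturating at 3; the other (2 states) tracks the input length modulo 2. Each combined state is a pair, one component from each; accept when both components accept.
An 8-state machine:
       p  q 
>  A   B  C 
   B   D  E 
   C   E  A 
   D   F  G 
   E   G  B 
 * F   H  H 
 * G   H  D 
   H   F  F 
(> = start, * = accepting)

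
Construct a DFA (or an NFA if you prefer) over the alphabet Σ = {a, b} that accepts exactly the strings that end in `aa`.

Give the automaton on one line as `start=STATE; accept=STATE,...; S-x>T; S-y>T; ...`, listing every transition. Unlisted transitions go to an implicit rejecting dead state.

Let each state record the length of the longest suffix of the input read so far that is also a prefix of `aa`. q1 means the last symbol is `a`; q2 means the last 2 symbols are `aa`. Accept only at q2, where the string currently ends in `aa`.
        a   b  
>  q0   q1  q0 
   q1   q2  q0 
 * q2   q2  q0 
(> = start, * = accepting)

start=q0; accept=q2; q0-a>q1; q0-b>q0; q1-a>q2; q1-b>q0; q2-a>q2; q2-b>q0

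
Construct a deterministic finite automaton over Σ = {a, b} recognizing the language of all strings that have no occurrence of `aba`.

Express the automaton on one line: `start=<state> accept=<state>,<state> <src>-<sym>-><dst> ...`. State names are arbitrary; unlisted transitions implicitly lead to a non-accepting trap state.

start=q0 accept=q0,q1,q2 q0-a->q1 q0-b->q0 q1-a->q1 q1-b->q2 q2-a->q3 q2-b->q0 q3-a->q3 q3-b->q3

Track partial matches of the forbidden pattern `aba`. State q3 is a dead state reached once `aba` has occurred; every other state accepts. q0 means no part of `aba` is currently matched.
With 4 states:
        a   b  
>* q0   q1  q0 
 * q1   q1  q2 
 * q2   q3  q0 
   q3   q3  q3 
(> = start, * = accepting)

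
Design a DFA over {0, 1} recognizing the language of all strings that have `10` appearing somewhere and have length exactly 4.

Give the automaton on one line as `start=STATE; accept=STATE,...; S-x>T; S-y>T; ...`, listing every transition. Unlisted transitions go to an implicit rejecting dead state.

start=q0; accept=q9; q0-0>q1; q0-1>q2; q1-0>q3; q1-1>q4; q2-0>q5; q2-1>q4; q3-0>q6; q3-1>q7; q4-0>q8; q4-1>q7; q5-0>q8; q5-1>q8; q6-0>q6; q6-1>q6; q7-0>q9; q7-1>q6; q8-0>q9; q8-1>q9; q9-0>q6; q9-1>q6

Run two small machines in parallel and take their product. One (3 states) tracks whether and how much of `10` has been seen; the other (6 states) tracks the input length, saturating at 5. Each combined state is a pair, one component from each; accept when both components accept. Equivalent product states are then merged.
With 10 states:
        0   1  
>  q0   q1  q2 
   q1   q3  q4 
   q2   q5  q4 
   q3   q6  q7 
   q4   q8  q7 
   q5   q8  q8 
   q6   q6  q6 
   q7   q9  q6 
   q8   q9  q9 
 * q9   q6  q6 
(> = start, * = accepting)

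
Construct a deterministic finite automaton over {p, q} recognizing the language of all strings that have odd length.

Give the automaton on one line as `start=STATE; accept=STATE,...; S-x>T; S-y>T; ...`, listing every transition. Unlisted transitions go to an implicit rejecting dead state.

start=s0; accept=s1; s0-p>s1; s0-q>s1; s1-p>s0; s1-q>s0

Count input length modulo 2: every symbol advances one step around the cycle s0 → s1 → s0. Accept at s1.
        p   q  
>  s0   s1  s1 
 * s1   s0  s0 
(> = start, * = accepting)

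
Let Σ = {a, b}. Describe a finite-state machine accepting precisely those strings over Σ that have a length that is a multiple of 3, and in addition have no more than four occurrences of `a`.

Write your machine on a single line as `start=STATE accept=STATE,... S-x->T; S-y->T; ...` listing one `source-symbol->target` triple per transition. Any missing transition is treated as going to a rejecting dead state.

Handle the two conditions separately and then intersect. The first has 3 states tracking the input length modulo 3; the second has 6 states tracking the count of `a`s, saturating at 5. A product state is a pair (one from each), accepting exactly when both do.
          a    b  
>* q0     q1   q2 
   q1     q3   q4 
   q2     q4   q5 
   q3     q6   q7 
   q4     q7   q8 
   q5     q8   q0 
 * q6     q9  q10 
 * q7    q10  q11 
 * q8    q11   q1 
   q9    q12  q13 
   q10   q13  q14 
   q11   q14   q3 
   q12   q15  q15 
   q13   q15  q16 
   q14   q16   q6 
   q15   q17  q17 
 * q16   q17   q9 
   q17   q12  q12 
(> = start, * = accepting)

start=q0; accept=q0,q6,q7,q8,q16; q0-a->q1; q0-b->q2; q1-a->q3; q1-b->q4; q2-a->q4; q2-b->q5; q3-a->q6; q3-b->q7; q4-a->q7; q4-b->q8; q5-a->q8; q5-b->q0; q6-a->q9; q6-b->q10; q7-a->q10; q7-b->q11; q8-a->q11; q8-b->q1; q9-a->q12; q9-b->q13; q10-a->q13; q10-b->q14; q11-a->q14; q11-b->q3; q12-a->q15; q12-b->q15; q13-a->q15; q13-b->q16; q14-a->q16; q14-b->q6; q15-a->q17; q15-b->q17; q16-a->q17; q16-b->q9; q17-a->q12; q17-b->q12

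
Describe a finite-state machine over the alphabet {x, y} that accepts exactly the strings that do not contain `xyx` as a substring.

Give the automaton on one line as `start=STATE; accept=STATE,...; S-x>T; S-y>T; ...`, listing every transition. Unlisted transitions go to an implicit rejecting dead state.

Track partial matches of the forbidden pattern `xyx`. State s3 is a dead state reached once `xyx` has occurred; every other state accepts. s0 means no part of `xyx` is currently matched.
With 4 states:
        x   y  
>* s0   s1  s0 
 * s1   s1  s2 
 * s2   s3  s0 
   s3   s3  s3 
(> = start, * = accepting)

start=s0; accept=s0,s1,s2; s0-x>s1; s0-y>s0; s1-x>s1; s1-y>s2; s2-x>s3; s2-y>s0; s3-x>s3; s3-y>s3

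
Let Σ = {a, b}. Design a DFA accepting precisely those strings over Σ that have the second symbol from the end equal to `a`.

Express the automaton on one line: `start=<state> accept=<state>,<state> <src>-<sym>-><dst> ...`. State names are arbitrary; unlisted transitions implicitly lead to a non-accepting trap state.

A DFA must remember the last 2 symbols (since which symbol is second-to-last isn't known until the input ends). Use one state per possible window of the last ≤2 symbols; accept from those whose window starts with `a`.
        a   b  
>  q0   q1  q2 
   q1   q3  q4 
   q2   q5  q6 
 * q3   q3  q4 
 * q4   q5  q6 
   q5   q3  q4 
   q6   q5  q6 
(> = start, * = accepting)

start=q0 accept=q3,q4 q0-a->q1 q0-b->q2 q1-a->q3 q1-b->q4 q2-a->q5 q2-b->q6 q3-a->q3 q3-b->q4 q4-a->q5 q4-b->q6 q5-a->q3 q5-b->q4 q6-a->q5 q6-b->q6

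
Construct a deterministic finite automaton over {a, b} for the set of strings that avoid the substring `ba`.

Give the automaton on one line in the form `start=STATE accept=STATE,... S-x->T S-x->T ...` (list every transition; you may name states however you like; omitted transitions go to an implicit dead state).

This is the complement of 'contains `ba`'. Use the same substring-matching states — s0 through s2 holding how much of `ba` has just been matched — but flip the accepting set: everything except the trap s2 accepts.
3 states suffice.
        a   b  
>* s0   s0  s1 
 * s1   s2  s1 
   s2   s2  s2 
(> = start, * = accepting)

start=s0 accept=s0,s1 s0-a->s0 s0-b->s1 s1-a->s2 s1-b->s1 s2-a->s2 s2-b->s2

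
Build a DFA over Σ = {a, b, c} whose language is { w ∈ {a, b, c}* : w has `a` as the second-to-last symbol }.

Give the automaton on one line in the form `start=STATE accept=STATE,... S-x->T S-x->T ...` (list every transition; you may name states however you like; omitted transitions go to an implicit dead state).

A DFA must remember the last 2 symbols (since which symbol is second-to-last isn't known until the input ends). Use one state per possible window of the last ≤2 symbols; accept from those whose window starts with `a`.
13 states suffice.
          a    b    c  
>  q0     q1   q2   q3 
   q1     q4   q5   q6 
   q2     q7   q8   q9 
   q3    q10  q11  q12 
 * q4     q4   q5   q6 
 * q5     q7   q8   q9 
 * q6    q10  q11  q12 
   q7     q4   q5   q6 
   q8     q7   q8   q9 
   q9    q10  q11  q12 
   q10    q4   q5   q6 
   q11    q7   q8   q9 
   q12   q10  q11  q12 
(> = start, * = accepting)

start=q0 accept=q4,q5,q6 q0-a->q1 q0-b->q2 q0-c->q3 q1-a->q4 q1-b->q5 q1-c->q6 q2-a->q7 q2-b->q8 q2-c->q9 q3-a->q10 q3-b->q11 q3-c->q12 q4-a->q4 q4-b->q5 q4-c->q6 q5-a->q7 q5-b->q8 q5-c->q9 q6-a->q10 q6-b->q11 q6-c->q12 q7-a->q4 q7-b->q5 q7-c->q6 q8-a->q7 q8-b->q8 q8-c->q9 q9-a->q10 q9-b->q11 q9-c->q12 q10-a->q4 q10-b->q5 q10-c->q6 q11-a->q7 q11-b->q8 q11-c->q9 q12-a->q10 q12-b->q11 q12-c->q12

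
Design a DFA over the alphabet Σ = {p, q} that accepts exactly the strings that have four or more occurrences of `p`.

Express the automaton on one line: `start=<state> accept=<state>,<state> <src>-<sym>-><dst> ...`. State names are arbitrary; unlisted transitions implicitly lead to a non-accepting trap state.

Only the number of `p`s matters, and only up to 5. Make a chain S0 → S1 → S2 → S3 → S4 → S5 advanced by each `p` (with S5 absorbing); every other symbol self-loops. The accepting set is {S4, S5}.
With 6 states:
        p   q  
>  S0   S1  S0 
   S1   S2  S1 
   S2   S3  S2 
   S3   S4  S3 
 * S4   S5  S4 
 * S5   S5  S5 
(> = start, * = accepting)

start=S0 accept=S4,S5 S0-p->S1 S0-q->S0 S1-p->S2 S1-q->S1 S2-p->S3 S2-q->S2 S3-p->S4 S3-q->S3 S4-p->S5 S4-q->S4 S5-p->S5 S5-q->S5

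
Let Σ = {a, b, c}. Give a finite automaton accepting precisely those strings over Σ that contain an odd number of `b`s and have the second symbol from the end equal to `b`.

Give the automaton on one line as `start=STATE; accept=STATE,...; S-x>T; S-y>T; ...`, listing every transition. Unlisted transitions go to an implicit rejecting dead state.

start=S0; accept=S7,S9,S17; S0-a>S1; S0-b>S2; S0-c>S3; S1-a>S4; S1-b>S5; S1-c>S6; S2-a>S7; S2-b>S8; S2-c>S9; S3-a>S10; S3-b>S11; S3-c>S12; S4-a>S4; S4-b>S5; S4-c>S6; S5-a>S7; S5-b>S8; S5-c>S9; S6-a>S10; S6-b>S11; S6-c>S12; S7-a>S13; S7-b>S14; S7-c>S15; S8-a>S16; S8-b>S17; S8-c>S18; S9-a>S19; S9-b>S20; S9-c>S21; S10-a>S4; S10-b>S5; S10-c>S6; S11-a>S7; S11-b>S8; S11-c>S9; S12-a>S10; S12-b>S11; S12-c>S12; S13-a>S13; S13-b>S14; S13-c>S15; S14-a>S16; S14-b>S17; S14-c>S18; S15-a>S19; S15-b>S20; S15-c>S21; S16-a>S4; S16-b>S5; S16-c>S6; S17-a>S7; S17-b>S8; S17-c>S9; S18-a>S10; S18-b>S11; S18-c>S12; S19-a>S13; S19-b>S14; S19-c>S15; S20-a>S16; S20-b>S17; S20-c>S18; S21-a>S19; S21-b>S20; S21-c>S21

Run two small machines in parallel and take their product. The first has 2 states tracking the count of `b`s modulo 2; the second has 13 states tracking the last 2 symbols read. A product state is a pair (one from each), accepting exactly when both do.
With 22 states:
          a    b    c  
>  S0     S1   S2   S3 
   S1     S4   S5   S6 
   S2     S7   S8   S9 
   S3    S10  S11  S12 
   S4     S4   S5   S6 
   S5     S7   S8   S9 
   S6    S10  S11  S12 
 * S7    S13  S14  S15 
   S8    S16  S17  S18 
 * S9    S19  S20  S21 
   S10    S4   S5   S6 
   S11    S7   S8   S9 
   S12   S10  S11  S12 
   S13   S13  S14  S15 
   S14   S16  S17  S18 
   S15   S19  S20  S21 
   S16    S4   S5   S6 
 * S17    S7   S8   S9 
   S18   S10  S11  S12 
   S19   S13  S14  S15 
   S20   S16  S17  S18 
   S21   S19  S20  S21 
(> = start, * = accepting)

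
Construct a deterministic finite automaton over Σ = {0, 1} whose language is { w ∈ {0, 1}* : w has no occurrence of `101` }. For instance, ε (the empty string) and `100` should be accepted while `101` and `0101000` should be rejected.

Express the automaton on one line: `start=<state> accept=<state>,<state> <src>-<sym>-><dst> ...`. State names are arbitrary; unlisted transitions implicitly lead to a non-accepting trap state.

start=s0 accept=s0,s1,s2 s0-0->s0 s0-1->s1 s1-0->s2 s1-1->s1 s2-0->s0 s2-1->s3 s3-0->s3 s3-1->s3

Track partial matches of the forbidden pattern `101`. State s3 is a dead state reached once `101` has occurred; every other state accepts. s0 means no part of `101` is currently matched.
        0   1  
>* s0   s0  s1 
 * s1   s2  s1 
 * s2   s0  s3 
   s3   s3  s3 
(> = start, * = accepting)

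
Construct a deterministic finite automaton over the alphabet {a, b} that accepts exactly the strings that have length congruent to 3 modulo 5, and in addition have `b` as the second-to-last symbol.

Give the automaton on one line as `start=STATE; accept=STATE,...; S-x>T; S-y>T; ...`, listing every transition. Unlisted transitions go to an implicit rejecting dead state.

start=q0; accept=q5; q0-a>q1; q0-b>q1; q1-a>q2; q1-b>q3; q2-a>q4; q2-b>q4; q3-a>q5; q3-b>q5; q4-a>q6; q4-b>q6; q5-a>q6; q5-b>q6; q6-a>q0; q6-b>q0

Run two small machines in parallel and take their product. One (5 states) tracks the input length modulo 5; the other (7 states) tracks the last 2 symbols read. Each combined state is a pair, one component from each; accept when both components accept. After merging equivalent states the machine shrinks.
A 7-state machine:
        a   b  
>  q0   q1  q1 
   q1   q2  q3 
   q2   q4  q4 
   q3   q5  q5 
   q4   q6  q6 
 * q5   q6  q6 
   q6   q0  q0 
(> = start, * = accepting)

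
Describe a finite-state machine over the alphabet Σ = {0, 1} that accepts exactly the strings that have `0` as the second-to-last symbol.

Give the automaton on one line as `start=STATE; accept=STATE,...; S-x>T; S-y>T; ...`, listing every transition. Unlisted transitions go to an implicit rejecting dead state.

A DFA must remember the last 2 symbols (since which symbol is second-to-last isn't known until the input ends). Use one state per possible window of the last ≤2 symbols; accept from those whose window starts with `0`.
With 7 states:
        0   1  
>  s0   s1  s2 
   s1   s3  s4 
   s2   s5  s6 
 * s3   s3  s4 
 * s4   s5  s6 
   s5   s3  s4 
   s6   s5  s6 
(> = start, * = accepting)

start=s0; accept=s3,s4; s0-0>s1; s0-1>s2; s1-0>s3; s1-1>s4; s2-0>s5; s2-1>s6; s3-0>s3; s3-1>s4; s4-0>s5; s4-1>s6; s5-0>s3; s5-1>s4; s6-0>s5; s6-1>s6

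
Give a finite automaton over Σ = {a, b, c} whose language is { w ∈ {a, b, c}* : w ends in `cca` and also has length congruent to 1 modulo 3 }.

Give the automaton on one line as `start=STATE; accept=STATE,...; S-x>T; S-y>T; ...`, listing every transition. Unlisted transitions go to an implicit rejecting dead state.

start=S0; accept=S5; S0-a>S1; S0-b>S1; S0-c>S1; S1-a>S2; S1-b>S2; S1-c>S3; S2-a>S0; S2-b>S0; S2-c>S0; S3-a>S0; S3-b>S0; S3-c>S4; S4-a>S5; S4-b>S1; S4-c>S1; S5-a>S2; S5-b>S2; S5-c>S3

Handle the two conditions separately and then intersect. One (4 states) tracks how much of the suffix `cca` has currently been matched; the other (3 states) tracks the input length modulo 3. Each combined state is a pair, one component from each; accept when both components accept. After merging equivalent states the machine shrinks.
A 6-state machine:
        a   b   c  
>  S0   S1  S1  S1 
   S1   S2  S2  S3 
   S2   S0  S0  S0 
   S3   S0  S0  S4 
   S4   S5  S1  S1 
 * S5   S2  S2  S3 
(> = start, * = accepting)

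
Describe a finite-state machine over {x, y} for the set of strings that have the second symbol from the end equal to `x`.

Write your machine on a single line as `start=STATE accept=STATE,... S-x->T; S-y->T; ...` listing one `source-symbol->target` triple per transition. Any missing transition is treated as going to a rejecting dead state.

start=q0; accept=q3,q4; q0-x->q1; q0-y->q2; q1-x->q3; q1-y->q4; q2-x->q5; q2-y->q6; q3-x->q3; q3-y->q4; q4-x->q5; q4-y->q6; q5-x->q3; q5-y->q4; q6-x->q5; q6-y->q6

A DFA must remember the last 2 symbols (since which symbol is second-to-last isn't known until the input ends). Use one state per possible window of the last ≤2 symbols; accept from those whose window starts with `x`.
        x   y  
>  q0   q1  q2 
   q1   q3  q4 
   q2   q5  q6 
 * q3   q3  q4 
 * q4   q5  q6 
   q5   q3  q4 
   q6   q5  q6 
(> = start, * = accepting)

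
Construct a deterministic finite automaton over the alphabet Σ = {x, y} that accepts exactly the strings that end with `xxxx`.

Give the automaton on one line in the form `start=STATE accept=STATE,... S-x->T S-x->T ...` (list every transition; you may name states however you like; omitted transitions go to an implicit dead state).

start=A accept=E A-x->B A-y->A B-x->C B-y->A C-x->D C-y->A D-x->E D-y->A E-x->E E-y->A

Remember how much of `xxxx` the current input suffix matches. State A means no match yet; B means the last symbol is `x`; C means the last 2 symbols are `xx`; D means the last 3 symbols are `xxx`; E means the last 4 symbols are `xxxx`. Only E accepts. On a mismatch, fall back to the longest proper suffix that is still a prefix of `xxxx`.
With 5 states:
       x  y 
>  A   B  A 
   B   C  A 
   C   D  A 
   D   E  A 
 * E   E  A 
(> = start, * = accepting)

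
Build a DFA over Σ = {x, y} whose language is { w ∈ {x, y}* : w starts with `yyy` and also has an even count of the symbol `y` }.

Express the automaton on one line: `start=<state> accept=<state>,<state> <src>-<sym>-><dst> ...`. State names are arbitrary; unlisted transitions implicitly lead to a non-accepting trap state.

Handle the two conditions separately and then intersect. The first has 5 states tracking whether the input so far still matches the prefix `yyy`; the second has 2 states tracking the count of `y`s modulo 2. A product state is a pair (one from each), accepting exactly when both do. Minimizing collapses redundant product states.
With 6 states:
       x  y 
>  A   B  C 
   B   B  B 
   C   B  D 
   D   B  E 
   E   E  F 
 * F   F  E 
(> = start, * = accepting)

start=A accept=F A-x->B A-y->C B-x->B B-y->B C-x->B C-y->D D-x->B D-y->E E-x->E E-y->F F-x->F F-y->E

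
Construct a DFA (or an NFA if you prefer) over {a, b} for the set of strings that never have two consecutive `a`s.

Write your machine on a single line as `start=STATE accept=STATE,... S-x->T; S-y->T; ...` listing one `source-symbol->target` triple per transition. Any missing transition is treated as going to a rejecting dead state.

This is the complement of 'contains `aa`'. Use the same substring-matching states — S0 through S2 holding how much of `aa` has just been matched — but flip the accepting set: everything except the trap S2 accepts.
With 3 states:
        a   b  
>* S0   S1  S0 
 * S1   S2  S0 
   S2   S2  S2 
(> = start, * = accepting)

start=S0; accept=S0,S1; S0-a->S1; S0-b->S0; S1-a->S2; S1-b->S0; S2-a->S2; S2-b->S2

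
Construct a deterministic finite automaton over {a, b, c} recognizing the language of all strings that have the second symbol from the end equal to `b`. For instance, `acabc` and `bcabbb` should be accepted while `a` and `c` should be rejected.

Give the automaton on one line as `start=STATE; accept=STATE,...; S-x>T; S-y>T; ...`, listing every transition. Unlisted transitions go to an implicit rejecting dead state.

start=q0; accept=q7,q8,q9; q0-a>q1; q0-b>q2; q0-c>q3; q1-a>q4; q1-b>q5; q1-c>q6; q2-a>q7; q2-b>q8; q2-c>q9; q3-a>q10; q3-b>q11; q3-c>q12; q4-a>q4; q4-b>q5; q4-c>q6; q5-a>q7; q5-b>q8; q5-c>q9; q6-a>q10; q6-b>q11; q6-c>q12; q7-a>q4; q7-b>q5; q7-c>q6; q8-a>q7; q8-b>q8; q8-c>q9; q9-a>q10; q9-b>q11; q9-c>q12; q10-a>q4; q10-b>q5; q10-c>q6; q11-a>q7; q11-b>q8; q11-c>q9; q12-a>q10; q12-b>q11; q12-c>q12

Because acceptance depends on a position counted from the end, the machine has to buffer the most recent 2 symbols. Make each state the string of the last up-to-2 symbols read; on input `x` shift the window left and append `x`. Accept when the buffered window has length 2 and begins with `b`.
With 13 states:
          a    b    c  
>  q0     q1   q2   q3 
   q1     q4   q5   q6 
   q2     q7   q8   q9 
   q3    q10  q11  q12 
   q4     q4   q5   q6 
   q5     q7   q8   q9 
   q6    q10  q11  q12 
 * q7     q4   q5   q6 
 * q8     q7   q8   q9 
 * q9    q10  q11  q12 
   q10    q4   q5   q6 
   q11    q7   q8   q9 
   q12   q10  q11  q12 
(> = start, * = accepting)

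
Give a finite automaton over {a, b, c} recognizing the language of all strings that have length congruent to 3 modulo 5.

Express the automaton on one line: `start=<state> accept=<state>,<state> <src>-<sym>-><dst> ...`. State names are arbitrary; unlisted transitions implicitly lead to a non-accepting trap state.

start=S0 accept=S3 S0-a->S1 S0-b->S1 S0-c->S1 S1-a->S2 S1-b->S2 S1-c->S2 S2-a->S3 S2-b->S3 S2-c->S3 S3-a->S4 S3-b->S4 S3-c->S4 S4-a->S0 S4-b->S0 S4-c->S0

Only the length mod 5 matters, so use a 5-cycle: from any state, every input symbol moves to the next state, wrapping S4 back to S0. Mark S3 accepting.
5 states suffice.
        a   b   c  
>  S0   S1  S1  S1 
   S1   S2  S2  S2 
   S2   S3  S3  S3 
 * S3   S4  S4  S4 
   S4   S0  S0  S0 
(> = start, * = accepting)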